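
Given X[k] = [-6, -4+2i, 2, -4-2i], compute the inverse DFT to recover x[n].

x[n] = (1/4) Σ(k=0 to 3) X[k] · e^(2πikn/4)

Computing each x[n]:
x[0] = -3
x[1] = -3
x[2] = 1
x[3] = -1

x = [-3, -3, 1, -1]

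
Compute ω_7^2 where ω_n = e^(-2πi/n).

ω_7^2 = e^(-2πi·2/7)
= cos(-2π·2/7) + i·sin(-2π·2/7)
= cos(-4π/7) + i·sin(-4π/7)

ω_7^2 = cos(-4π/7) + i·sin(-4π/7) = -0.2225-0.9749i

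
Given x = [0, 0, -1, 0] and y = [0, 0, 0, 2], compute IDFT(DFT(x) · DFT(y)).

(x ⊛ y)[n] = Σ(m=0 to 3) x[m] · y[(n-m) mod 4]

Computing each output sample:
(x ⊛ y)[0] = 0
(x ⊛ y)[1] = -2
(x ⊛ y)[2] = 0
(x ⊛ y)[3] = 0

x ⊛ y = [0, -2, 0, 0]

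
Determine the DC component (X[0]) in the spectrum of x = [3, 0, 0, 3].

X[0] = Σ(n=0 to 3) x[n] · ω_4^0 = Σ x[n]
= (3) + (0) + (0) + (3)

X[0] = 6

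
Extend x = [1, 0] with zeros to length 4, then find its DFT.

Original 2-point DFT: [1, 1]
Zero-padded 4-point DFT provides frequency interpolation.

DFT_4([x, 0, ...]) = [1, 1, 1, 1]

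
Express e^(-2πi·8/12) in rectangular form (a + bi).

ω_12^8 = e^(-2πi·8/12)
= cos(-2π·8/12) + i·sin(-2π·8/12)
= cos(-16π/12) + i·sin(-16π/12)

ω_12^8 = cos(-16π/12) + i·sin(-16π/12) = -0.5000+0.8660i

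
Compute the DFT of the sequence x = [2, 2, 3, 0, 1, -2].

X[k] = Σ(n=0 to 5) x[n] · ω_6^(nk)
where ω_6 = e^(-2πi/6)

Computing each X[k]:
X[0] = 6
X[1] = -5.1962i
X[2] = -1.7321i
X[3] = 6
X[4] = 1.7321i
X[5] = 5.1962i

X = [6, -5.1962i, -1.7321i, 6, 1.7321i, 5.1962i]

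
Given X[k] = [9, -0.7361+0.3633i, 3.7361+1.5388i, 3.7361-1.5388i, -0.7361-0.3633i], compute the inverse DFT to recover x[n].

x[n] = (1/5) Σ(k=0 to 4) X[k] · e^(2πikn/5)

Computing each x[n]:
x[0] = 3
x[1] = 0
x[2] = 3
x[3] = 2
x[4] = 1

x = [3, 0, 3, 2, 1]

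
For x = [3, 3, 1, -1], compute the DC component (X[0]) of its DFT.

X[0] = Σ(n=0 to 3) x[n] · ω_4^0 = Σ x[n]
= (3) + (3) + (1) + (-1)

X[0] = 6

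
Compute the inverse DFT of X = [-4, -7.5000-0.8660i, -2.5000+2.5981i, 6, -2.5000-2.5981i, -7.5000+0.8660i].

x[n] = (1/6) Σ(k=0 to 5) X[k] · e^(2πikn/6)

Computing each x[n]:
x[0] = -3
x[1] = -3
x[2] = 3
x[3] = 0
x[4] = 1
x[5] = -2

x = [-3, -3, 3, 0, 1, -2]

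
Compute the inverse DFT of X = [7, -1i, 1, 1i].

x[n] = (1/4) Σ(k=0 to 3) X[k] · e^(2πikn/4)

Computing each x[n]:
x[0] = 2
x[1] = 2
x[2] = 2
x[3] = 1

x = [2, 2, 2, 1]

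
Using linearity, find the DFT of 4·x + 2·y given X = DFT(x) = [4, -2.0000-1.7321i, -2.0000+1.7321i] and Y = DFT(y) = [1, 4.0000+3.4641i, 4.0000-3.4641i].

By linearity: DFT(4x + 2y) = 4·DFT(x) + 2·DFT(y)
= 4·[4, -2.0000-1.7321i, -2.0000+1.7321i] + 2·[1, 4.0000+3.4641i, 4.0000-3.4641i]

Computing element-wise:
Z[0] = 4·(4) + 2·(1) = 18
Z[1] = 4·(-2.0000-1.7321i) + 2·(4.0000+3.4641i) = -0.0002i
Z[2] = 4·(-2.0000+1.7321i) + 2·(4.0000-3.4641i) = 0.0002i

DFT(4x + 2y) = 4·X + 2·Y = [18, -0.0002i, 0.0002i]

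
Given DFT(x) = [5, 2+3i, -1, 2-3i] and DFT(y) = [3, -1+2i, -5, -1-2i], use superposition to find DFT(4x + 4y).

By linearity: DFT(4x + 4y) = 4·DFT(x) + 4·DFT(y)
= 4·[5, 2+3i, -1, 2-3i] + 4·[3, -1+2i, -5, -1-2i]

Computing element-wise:
Z[0] = 4·(5) + 4·(3) = 32
Z[1] = 4·(2+3i) + 4·(-1+2i) = 4+20i
Z[2] = 4·(-1) + 4·(-5) = -24
Z[3] = 4·(2-3i) + 4·(-1-2i) = 4-20i

DFT(4x + 4y) = 4·X + 4·Y = [32, 4+20i, -24, 4-20i]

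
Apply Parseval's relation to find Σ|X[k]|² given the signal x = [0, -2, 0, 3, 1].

Parseval: Σ|x[n]|² = (1/N)Σ|X[k]|², so Σ|X[k]|² = N·Σ|x[n]|² = 5·14.0000

Σ|X[k]|² = N·Σ|x[n]|² = 5·14.0000 = 70.0000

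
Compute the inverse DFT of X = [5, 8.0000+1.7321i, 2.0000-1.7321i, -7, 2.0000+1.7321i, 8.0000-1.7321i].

x[n] = (1/6) Σ(k=0 to 5) X[k] · e^(2πikn/6)

Computing each x[n]:
x[0] = 3
x[1] = 3
x[2] = -3
x[3] = 0
x[4] = -1
x[5] = 3

x = [3, 3, -3, 0, -1, 3]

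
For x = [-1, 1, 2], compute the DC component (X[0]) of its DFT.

X[0] = Σ(n=0 to 2) x[n] · ω_3^0 = Σ x[n]
= (-1) + (1) + (2)

X[0] = 2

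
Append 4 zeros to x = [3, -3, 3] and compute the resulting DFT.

Original 3-point DFT: [3, 3.0000+5.1962i, 3.0000-5.1962i]
Zero-padded 7-point DFT provides frequency interpolation.

DFT_7([x, 0, ...]) = [3, 0.4620-0.5793i, 0.9647+4.2264i, 7.5734+3.6471i, 7.5734-3.6471i, 0.9647-4.2264i, 0.4620+0.5793i]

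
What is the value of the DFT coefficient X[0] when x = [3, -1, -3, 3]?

X[0] = Σ(n=0 to 3) x[n] · ω_4^0 = Σ x[n]
= (3) + (-1) + (-3) + (3)

X[0] = 2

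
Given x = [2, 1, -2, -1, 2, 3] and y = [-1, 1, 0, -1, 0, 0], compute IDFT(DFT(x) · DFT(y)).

(x ⊛ y)[n] = Σ(m=0 to 5) x[m] · y[(n-m) mod 6]

Computing each output sample:
(x ⊛ y)[0] = 2
(x ⊛ y)[1] = -1
(x ⊛ y)[2] = 0
(x ⊛ y)[3] = -3
(x ⊛ y)[4] = -4
(x ⊛ y)[5] = 1

x ⊛ y = [2, -1, 0, -3, -4, 1]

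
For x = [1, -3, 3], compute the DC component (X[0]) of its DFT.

X[0] = Σ(n=0 to 2) x[n] · ω_3^0 = Σ x[n]
= (1) + (-3) + (3)

X[0] = 1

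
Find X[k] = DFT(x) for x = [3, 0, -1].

X[k] = Σ(n=0 to 2) x[n] · ω_3^(nk)
where ω_3 = e^(-2πi/3)

Computing each X[k]:
X[0] = 2
X[1] = 3.5000-0.8660i
X[2] = 3.5000+0.8660i

X = [2, 3.5000-0.8660i, 3.5000+0.8660i]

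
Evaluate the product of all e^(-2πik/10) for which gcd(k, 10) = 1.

The primitive 10th roots of unity are ω_10^k for k coprime to 10: k ∈ {1, 3, 7, 9}
Their product equals the constant term of the cyclotomic polynomial Φ_10(x) up to sign.
For n ≥ 3, the product of all primitive nth roots of unity is 1. (For n=1 it is 1; for n=2 it is -1.)

1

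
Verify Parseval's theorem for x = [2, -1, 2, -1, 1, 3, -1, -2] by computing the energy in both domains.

Time domain:
Σ|x[n]|² = |2|² + |-1|² + |2|² + |-1|² + |1|² + |3|² + |-1|² + |-2|² = 25.0000

Frequency domain:
(1/8)Σ|X[k]|² = (1/8)(|3|² + |-2.5355-0.8787i|² + |2-5i|² + |4.5355+5.1213i|² + |5|² + |4.5355-5.1213i|² + |2+5i|² + |-2.5355+0.8787i|²) = (1/8)·200.0000 = 25.0000

Both sides agree, confirming Parseval's theorem.

Σ|x[n]|² = (1/N)Σ|X[k]|² = 25.0000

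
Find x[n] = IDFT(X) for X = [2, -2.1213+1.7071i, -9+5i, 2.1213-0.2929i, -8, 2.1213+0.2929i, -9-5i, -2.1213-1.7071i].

x[n] = (1/8) Σ(k=0 to 7) X[k] · e^(2πikn/8)

Computing each x[n]:
x[0] = -3
x[1] = -1
x[2] = 1
x[3] = 3
x[4] = -3
x[5] = 1
x[6] = 2
x[7] = 2

x = [-3, -1, 1, 3, -3, 1, 2, 2]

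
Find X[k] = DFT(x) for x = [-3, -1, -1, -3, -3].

X[k] = Σ(n=0 to 4) x[n] · ω_5^(nk)
where ω_5 = e^(-2πi/5)

Computing each X[k]:
X[0] = -11
X[1] = -1.0000-3.0777i
X[2] = -1.0000+0.7265i
X[3] = -1.0000-0.7265i
X[4] = -1.0000+3.0777i

X = [-11, -1.0000-3.0777i, -1.0000+0.7265i, -1.0000-0.7265i, -1.0000+3.0777i]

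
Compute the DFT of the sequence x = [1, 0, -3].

X[k] = Σ(n=0 to 2) x[n] · ω_3^(nk)
where ω_3 = e^(-2πi/3)

Computing each X[k]:
X[0] = -2
X[1] = 2.5000-2.5981i
X[2] = 2.5000+2.5981i

X = [-2, 2.5000-2.5981i, 2.5000+2.5981i]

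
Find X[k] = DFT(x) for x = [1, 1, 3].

X[k] = Σ(n=0 to 2) x[n] · ω_3^(nk)
where ω_3 = e^(-2πi/3)

Computing each X[k]:
X[0] = 5
X[1] = -1.0000+1.7321i
X[2] = -1.0000-1.7321i

X = [5, -1.0000+1.7321i, -1.0000-1.7321i]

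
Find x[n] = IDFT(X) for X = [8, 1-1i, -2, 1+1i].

x[n] = (1/4) Σ(k=0 to 3) X[k] · e^(2πikn/4)

Computing each x[n]:
x[0] = 2
x[1] = 3
x[2] = 1
x[3] = 2

x = [2, 3, 1, 2]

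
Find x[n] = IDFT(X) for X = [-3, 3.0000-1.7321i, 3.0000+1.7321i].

x[n] = (1/3) Σ(k=0 to 2) X[k] · e^(2πikn/3)

Computing each x[n]:
x[0] = 1
x[1] = -1
x[2] = -3

x = [1, -1, -3]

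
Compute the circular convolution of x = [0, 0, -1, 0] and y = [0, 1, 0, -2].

(x ⊛ y)[n] = Σ(m=0 to 3) x[m] · y[(n-m) mod 4]

Computing each output sample:
(x ⊛ y)[0] = 0
(x ⊛ y)[1] = 2
(x ⊛ y)[2] = 0
(x ⊛ y)[3] = -1

x ⊛ y = [0, 2, 0, -1]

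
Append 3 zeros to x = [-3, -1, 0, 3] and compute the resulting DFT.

Original 4-point DFT: [-1, -3+4i, -5, -3-4i]
Zero-padded 7-point DFT provides frequency interpolation.

DFT_7([x, 0, ...]) = [-1, -6.3264-0.5198i, -0.9070+3.3204i, -2.7666-2.4909i, -2.7666+2.4909i, -0.9070-3.3204i, -6.3264+0.5198i]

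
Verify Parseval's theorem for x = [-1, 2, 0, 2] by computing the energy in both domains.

Time domain:
Σ|x[n]|² = |-1|² + |2|² + |0|² + |2|² = 9.0000

Frequency domain:
(1/4)Σ|X[k]|² = (1/4)(|3|² + |-1|² + |-5|² + |-1|²) = (1/4)·36.0000 = 9.0000

Both sides agree, confirming Parseval's theorem.

Σ|x[n]|² = (1/N)Σ|X[k]|² = 9.0000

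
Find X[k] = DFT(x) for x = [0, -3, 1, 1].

X[k] = Σ(n=0 to 3) x[n] · ω_4^(nk)
where ω_4 = e^(-2πi/4)

Computing each X[k]:
X[0] = -1
X[1] = -1+4i
X[2] = 3
X[3] = -1-4i

X = [-1, -1+4i, 3, -1-4i]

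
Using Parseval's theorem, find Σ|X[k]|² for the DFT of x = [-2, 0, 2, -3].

Parseval: Σ|x[n]|² = (1/N)Σ|X[k]|², so Σ|X[k]|² = N·Σ|x[n]|² = 4·17.0000

Σ|X[k]|² = N·Σ|x[n]|² = 4·17.0000 = 68.0000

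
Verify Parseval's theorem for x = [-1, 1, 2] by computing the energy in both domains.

Time domain:
Σ|x[n]|² = |-1|² + |1|² + |2|² = 6.0000

Frequency domain:
(1/3)Σ|X[k]|² = (1/3)(|2|² + |-2.5000+0.8660i|² + |-2.5000-0.8660i|²) = (1/3)·18.0000 = 6.0000

Both sides agree, confirming Parseval's theorem.

Σ|x[n]|² = (1/N)Σ|X[k]|² = 6.0000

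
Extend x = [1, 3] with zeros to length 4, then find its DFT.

Original 2-point DFT: [4, -2]
Zero-padded 4-point DFT provides frequency interpolation.

DFT_4([x, 0, ...]) = [4, 1-3i, -2, 1+3i]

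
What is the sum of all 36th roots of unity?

Sum of all nth roots of unity equals 0 for n > 1 (geometric series with r ≠ 1).

0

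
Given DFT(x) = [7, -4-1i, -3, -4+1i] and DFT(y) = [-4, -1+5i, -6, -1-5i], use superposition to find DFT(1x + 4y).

By linearity: DFT(1x + 4y) = 1·DFT(x) + 4·DFT(y)
= 1·[7, -4-1i, -3, -4+1i] + 4·[-4, -1+5i, -6, -1-5i]

Computing element-wise:
Z[0] = 1·(7) + 4·(-4) = -9
Z[1] = 1·(-4-1i) + 4·(-1+5i) = -8+19i
Z[2] = 1·(-3) + 4·(-6) = -27
Z[3] = 1·(-4+1i) + 4·(-1-5i) = -8-19i

DFT(1x + 4y) = 1·X + 4·Y = [-9, -8+19i, -27, -8-19i]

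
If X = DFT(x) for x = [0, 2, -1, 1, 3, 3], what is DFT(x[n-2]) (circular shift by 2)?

Time shift by 2: X_shifted[k] = ω_6^(2k) · X[k]
Shifted x = [3, 3, 0, 2, -1, 1]

DFT(x[n-2]) = [8, 3.5000-2.5981i, 3.5000-0.8660i, -4, 3.5000+0.8660i, 3.5000+2.5981i]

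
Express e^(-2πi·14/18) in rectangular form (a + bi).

ω_18^14 = e^(-2πi·14/18)
= cos(-2π·14/18) + i·sin(-2π·14/18)
= cos(-28π/18) + i·sin(-28π/18)

ω_18^14 = cos(-28π/18) + i·sin(-28π/18) = 0.1736+0.9848i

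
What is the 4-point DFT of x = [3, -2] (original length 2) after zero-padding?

Original 2-point DFT: [1, 5]
Zero-padded 4-point DFT provides frequency interpolation.

DFT_4([x, 0, ...]) = [1, 3+2i, 5, 3-2i]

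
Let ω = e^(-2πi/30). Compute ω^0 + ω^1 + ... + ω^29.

Sum of all nth roots of unity equals 0 for n > 1 (geometric series with r ≠ 1).

0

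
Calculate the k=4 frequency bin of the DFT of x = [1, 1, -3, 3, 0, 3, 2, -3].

X[4] = Σ(n=0 to 7) x[n] · ω_8^(4n) where ω_8 = e^(-2πi/8)
= (1)·ω_8^0 + (1)·ω_8^4 + (-3)·ω_8^8 + (3)·ω_8^12 + (0)·ω_8^16 + (3)·ω_8^20 + (2)·ω_8^24 + (-3)·ω_8^28

X[4] = -4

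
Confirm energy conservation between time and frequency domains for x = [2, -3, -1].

Time domain:
Σ|x[n]|² = |2|² + |-3|² + |-1|² = 14.0000

Frequency domain:
(1/3)Σ|X[k]|² = (1/3)(|-2|² + |4.0000+1.7321i|² + |4.0000-1.7321i|²) = (1/3)·42.0000 = 14.0000

Both sides agree, confirming Parseval's theorem.

Σ|x[n]|² = (1/N)Σ|X[k]|² = 14.0000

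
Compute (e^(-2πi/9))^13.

Since ω_9^9 = 1, powers reduce modulo 9.
13 mod 9 = 4
So ω_9^13 = ω_9^4 = e^(-2πi·4/9)

ω_9^13 = ω_9^4 = -0.9397-0.3420i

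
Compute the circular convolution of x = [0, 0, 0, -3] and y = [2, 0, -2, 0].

(x ⊛ y)[n] = Σ(m=0 to 3) x[m] · y[(n-m) mod 4]

Computing each output sample:
(x ⊛ y)[0] = 0
(x ⊛ y)[1] = 6
(x ⊛ y)[2] = 0
(x ⊛ y)[3] = -6

x ⊛ y = [0, 6, 0, -6]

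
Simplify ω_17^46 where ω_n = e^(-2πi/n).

Since ω_17^17 = 1, powers reduce modulo 17.
46 mod 17 = 12
So ω_17^46 = ω_17^12 = e^(-2πi·12/17)

ω_17^46 = ω_17^12 = -0.2737+0.9618i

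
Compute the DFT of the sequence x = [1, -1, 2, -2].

X[k] = Σ(n=0 to 3) x[n] · ω_4^(nk)
where ω_4 = e^(-2πi/4)

Computing each X[k]:
X[0] = 0
X[1] = -1-1i
X[2] = 6
X[3] = -1+1i

X = [0, -1-1i, 6, -1+1i]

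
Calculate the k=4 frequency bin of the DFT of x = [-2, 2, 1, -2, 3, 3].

X[4] = Σ(n=0 to 5) x[n] · ω_6^(4n) where ω_6 = e^(-2πi/6)
= (-2)·ω_6^0 + (2)·ω_6^4 + (1)·ω_6^8 + (-2)·ω_6^12 + (3)·ω_6^16 + (3)·ω_6^20

X[4] = -8.5000+0.8660i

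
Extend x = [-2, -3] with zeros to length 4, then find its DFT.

Original 2-point DFT: [-5, 1]
Zero-padded 4-point DFT provides frequency interpolation.

DFT_4([x, 0, ...]) = [-5, -2+3i, 1, -2-3i]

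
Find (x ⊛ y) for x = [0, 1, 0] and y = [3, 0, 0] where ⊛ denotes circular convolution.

(x ⊛ y)[n] = Σ(m=0 to 2) x[m] · y[(n-m) mod 3]

Computing each output sample:
(x ⊛ y)[0] = 0
(x ⊛ y)[1] = 3
(x ⊛ y)[2] = 0

x ⊛ y = [0, 3, 0]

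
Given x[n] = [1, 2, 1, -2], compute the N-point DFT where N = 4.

X[k] = Σ(n=0 to 3) x[n] · ω_4^(nk)
where ω_4 = e^(-2πi/4)

Computing each X[k]:
X[0] = 2
X[1] = -4i
X[2] = 2
X[3] = 4i

X = [2, -4i, 2, 4i]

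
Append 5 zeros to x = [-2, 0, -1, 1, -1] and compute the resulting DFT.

Original 5-point DFT: [-3, -2.3090+0.2245i, -1.1910-2.4899i, -1.1910+2.4899i, -2.3090-0.2245i]
Zero-padded 10-point DFT provides frequency interpolation.

DFT_10([x, 0, ...]) = [-3, -1.8090+0.5878i, -2.3090+0.2245i, -0.6910+0.9511i, -1.1910-2.4899i, -5, -1.1910+2.4899i, -0.6910-0.9511i, -2.3090-0.2245i, -1.8090-0.5878i]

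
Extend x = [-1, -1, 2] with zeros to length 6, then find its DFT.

Original 3-point DFT: [0, -1.5000+2.5981i, -1.5000-2.5981i]
Zero-padded 6-point DFT provides frequency interpolation.

DFT_6([x, 0, ...]) = [0, -2.5000-0.8660i, -1.5000+2.5981i, 2, -1.5000-2.5981i, -2.5000+0.8660i]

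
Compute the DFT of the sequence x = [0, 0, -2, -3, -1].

X[k] = Σ(n=0 to 4) x[n] · ω_5^(nk)
where ω_5 = e^(-2πi/5)

Computing each X[k]:
X[0] = -6
X[1] = 3.7361-1.5388i
X[2] = -0.7361+0.3633i
X[3] = -0.7361-0.3633i
X[4] = 3.7361+1.5388i

X = [-6, 3.7361-1.5388i, -0.7361+0.3633i, -0.7361-0.3633i, 3.7361+1.5388i]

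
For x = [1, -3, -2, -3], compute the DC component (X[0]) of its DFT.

X[0] = Σ(n=0 to 3) x[n] · ω_4^0 = Σ x[n]
= (1) + (-3) + (-2) + (-3)

X[0] = -7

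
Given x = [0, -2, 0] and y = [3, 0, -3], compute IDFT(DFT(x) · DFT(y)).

(x ⊛ y)[n] = Σ(m=0 to 2) x[m] · y[(n-m) mod 3]

Computing each output sample:
(x ⊛ y)[0] = 6
(x ⊛ y)[1] = -6
(x ⊛ y)[2] = 0

x ⊛ y = [6, -6, 0]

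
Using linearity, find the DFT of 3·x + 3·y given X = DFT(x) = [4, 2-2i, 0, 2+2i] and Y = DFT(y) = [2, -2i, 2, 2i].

By linearity: DFT(3x + 3y) = 3·DFT(x) + 3·DFT(y)
= 3·[4, 2-2i, 0, 2+2i] + 3·[2, -2i, 2, 2i]

Computing element-wise:
Z[0] = 3·(4) + 3·(2) = 18
Z[1] = 3·(2-2i) + 3·(-2i) = 6-12i
Z[2] = 3·(0) + 3·(2) = 6
Z[3] = 3·(2+2i) + 3·(2i) = 6+12i

DFT(3x + 3y) = 3·X + 3·Y = [18, 6-12i, 6, 6+12i]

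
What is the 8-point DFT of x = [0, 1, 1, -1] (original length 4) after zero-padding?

Original 4-point DFT: [1, -1-2i, 1, -1+2i]
Zero-padded 8-point DFT provides frequency interpolation.

DFT_8([x, 0, ...]) = [1, 1.4142-1.0000i, -1-2i, -1.4142+1.0000i, 1, -1.4142-1.0000i, -1+2i, 1.4142+1.0000i]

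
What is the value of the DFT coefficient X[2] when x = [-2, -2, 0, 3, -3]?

X[2] = Σ(n=0 to 4) x[n] · ω_5^(2n) where ω_5 = e^(-2πi/5)
= (-2)·ω_5^0 + (-2)·ω_5^2 + (0)·ω_5^4 + (3)·ω_5^6 + (-3)·ω_5^8

X[2] = 2.9721-3.4410i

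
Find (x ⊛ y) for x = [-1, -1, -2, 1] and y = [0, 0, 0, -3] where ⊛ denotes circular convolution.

(x ⊛ y)[n] = Σ(m=0 to 3) x[m] · y[(n-m) mod 4]

Computing each output sample:
(x ⊛ y)[0] = 3
(x ⊛ y)[1] = 6
(x ⊛ y)[2] = -3
(x ⊛ y)[3] = 3

x ⊛ y = [3, 6, -3, 3]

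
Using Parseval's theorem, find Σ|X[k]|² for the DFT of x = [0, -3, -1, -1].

Parseval: Σ|x[n]|² = (1/N)Σ|X[k]|², so Σ|X[k]|² = N·Σ|x[n]|² = 4·11.0000

Σ|X[k]|² = N·Σ|x[n]|² = 4·11.0000 = 44.0000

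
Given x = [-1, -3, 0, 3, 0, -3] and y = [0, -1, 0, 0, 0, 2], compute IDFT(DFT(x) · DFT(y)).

(x ⊛ y)[n] = Σ(m=0 to 5) x[m] · y[(n-m) mod 6]

Computing each output sample:
(x ⊛ y)[0] = -3
(x ⊛ y)[1] = 1
(x ⊛ y)[2] = 9
(x ⊛ y)[3] = 0
(x ⊛ y)[4] = -9
(x ⊛ y)[5] = -2

x ⊛ y = [-3, 1, 9, 0, -9, -2]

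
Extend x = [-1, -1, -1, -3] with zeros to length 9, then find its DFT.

Original 4-point DFT: [-6, -2i, 2, 2i]
Zero-padded 9-point DFT provides frequency interpolation.

DFT_9([x, 0, ...]) = [-6, -0.4397+4.2257i, 1.2660-1.2712i, -3, 0.6736+2.2973i, 0.6736-2.2973i, -3, 1.2660+1.2712i, -0.4397-4.2257i]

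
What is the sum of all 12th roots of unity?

Sum of all nth roots of unity equals 0 for n > 1 (geometric series with r ≠ 1).

0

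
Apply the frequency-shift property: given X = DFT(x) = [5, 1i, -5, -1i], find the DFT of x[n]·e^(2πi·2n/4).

Modulation property: DFT(ω_4^(-2n)·x[n]) = X[(k-2) mod 4], so circularly shift X by 2 positions.

X[k-2] = [-5, -1i, 5, 1i]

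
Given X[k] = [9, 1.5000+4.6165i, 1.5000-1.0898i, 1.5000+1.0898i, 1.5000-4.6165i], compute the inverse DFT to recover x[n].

x[n] = (1/5) Σ(k=0 to 4) X[k] · e^(2πikn/5)

Computing each x[n]:
x[0] = 3
x[1] = 0
x[2] = 0
x[3] = 3
x[4] = 3

x = [3, 0, 0, 3, 3]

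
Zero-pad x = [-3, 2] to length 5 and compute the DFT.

Original 2-point DFT: [-1, -5]
Zero-padded 5-point DFT provides frequency interpolation.

DFT_5([x, 0, ...]) = [-1, -2.3820-1.9021i, -4.6180-1.1756i, -4.6180+1.1756i, -2.3820+1.9021i]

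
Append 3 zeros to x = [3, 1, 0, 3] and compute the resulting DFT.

Original 4-point DFT: [7, 3+2i, -1, 3-2i]
Zero-padded 7-point DFT provides frequency interpolation.

DFT_7([x, 0, ...]) = [7, 0.9206-2.0835i, 4.6479+1.3706i, 1.4315-3.3587i, 1.4315+3.3587i, 4.6479-1.3706i, 0.9206+2.0835i]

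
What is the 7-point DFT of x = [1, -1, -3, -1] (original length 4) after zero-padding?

Original 4-point DFT: [-4, 4, 0, 4]
Zero-padded 7-point DFT provides frequency interpolation.

DFT_7([x, 0, ...]) = [-4, 1.9450+4.1405i, 3.3019-1.1086i, 0.2530-0.9367i, 0.2530+0.9367i, 3.3019+1.1086i, 1.9450-4.1405i]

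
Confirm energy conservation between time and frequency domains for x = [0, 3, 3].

Time domain:
Σ|x[n]|² = |0|² + |3|² + |3|² = 18.0000

Frequency domain:
(1/3)Σ|X[k]|² = (1/3)(|6|² + |-3|² + |-3|²) = (1/3)·54.0000 = 18.0000

Both sides agree, confirming Parseval's theorem.

Σ|x[n]|² = (1/N)Σ|X[k]|² = 18.0000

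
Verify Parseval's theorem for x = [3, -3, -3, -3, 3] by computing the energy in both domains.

Time domain:
Σ|x[n]|² = |3|² + |-3|² + |-3|² + |-3|² + |3|² = 45.0000

Frequency domain:
(1/5)Σ|X[k]|² = (1/5)(|-3|² + |7.8541+5.7063i|² + |1.1459+3.5267i|² + |1.1459-3.5267i|² + |7.8541-5.7063i|²) = (1/5)·225.0000 = 45.0000

Both sides agree, confirming Parseval's theorem.

Σ|x[n]|² = (1/N)Σ|X[k]|² = 45.0000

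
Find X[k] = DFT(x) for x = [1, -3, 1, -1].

X[k] = Σ(n=0 to 3) x[n] · ω_4^(nk)
where ω_4 = e^(-2πi/4)

Computing each X[k]:
X[0] = -2
X[1] = 2i
X[2] = 6
X[3] = -2i

X = [-2, 2i, 6, -2i]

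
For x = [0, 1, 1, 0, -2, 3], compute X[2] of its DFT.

X[2] = Σ(n=0 to 5) x[n] · ω_6^(2n) where ω_6 = e^(-2πi/6)
= (0)·ω_6^0 + (1)·ω_6^2 + (1)·ω_6^4 + (0)·ω_6^6 + (-2)·ω_6^8 + (3)·ω_6^10

X[2] = -1.5000+4.3301i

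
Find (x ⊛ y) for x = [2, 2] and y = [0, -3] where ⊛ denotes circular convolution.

(x ⊛ y)[n] = Σ(m=0 to 1) x[m] · y[(n-m) mod 2]

Computing each output sample:
(x ⊛ y)[0] = -6
(x ⊛ y)[1] = -6

x ⊛ y = [-6, -6]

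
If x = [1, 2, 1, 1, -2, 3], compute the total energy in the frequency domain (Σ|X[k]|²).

Parseval: Σ|x[n]|² = (1/N)Σ|X[k]|², so Σ|X[k]|² = N·Σ|x[n]|² = 6·20.0000

Σ|X[k]|² = N·Σ|x[n]|² = 6·20.0000 = 120.0000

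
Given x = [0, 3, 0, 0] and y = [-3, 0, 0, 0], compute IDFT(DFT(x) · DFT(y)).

(x ⊛ y)[n] = Σ(m=0 to 3) x[m] · y[(n-m) mod 4]

Computing each output sample:
(x ⊛ y)[0] = 0
(x ⊛ y)[1] = -9
(x ⊛ y)[2] = 0
(x ⊛ y)[3] = 0

x ⊛ y = [0, -9, 0, 0]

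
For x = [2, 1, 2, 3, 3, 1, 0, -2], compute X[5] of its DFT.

X[5] = Σ(n=0 to 7) x[n] · ω_8^(5n) where ω_8 = e^(-2πi/8)
= (2)·ω_8^0 + (1)·ω_8^5 + (2)·ω_8^10 + (3)·ω_8^15 + (3)·ω_8^20 + (1)·ω_8^25 + (0)·ω_8^30 + (-2)·ω_8^35

X[5] = 2.5355+1.5355i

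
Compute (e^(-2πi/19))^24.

Since ω_19^19 = 1, powers reduce modulo 19.
24 mod 19 = 5
So ω_19^24 = ω_19^5 = e^(-2πi·5/19)

ω_19^24 = ω_19^5 = -0.0826-0.9966i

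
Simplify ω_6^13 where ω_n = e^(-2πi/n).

Since ω_6^6 = 1, powers reduce modulo 6.
13 mod 6 = 1
So ω_6^13 = ω_6^1 = e^(-2πi·1/6)

ω_6^13 = ω_6^1 = 0.5000-0.8660i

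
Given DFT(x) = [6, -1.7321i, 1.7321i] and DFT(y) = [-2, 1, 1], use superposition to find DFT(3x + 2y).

By linearity: DFT(3x + 2y) = 3·DFT(x) + 2·DFT(y)
= 3·[6, -1.7321i, 1.7321i] + 2·[-2, 1, 1]

Computing element-wise:
Z[0] = 3·(6) + 2·(-2) = 14
Z[1] = 3·(-1.7321i) + 2·(1) = 2.0000-5.1963i
Z[2] = 3·(1.7321i) + 2·(1) = 2.0000+5.1963i

DFT(3x + 2y) = 3·X + 2·Y = [14, 2.0000-5.1963i, 2.0000+5.1963i]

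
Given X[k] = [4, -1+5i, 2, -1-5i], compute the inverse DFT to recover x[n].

x[n] = (1/4) Σ(k=0 to 3) X[k] · e^(2πikn/4)

Computing each x[n]:
x[0] = 1
x[1] = -2
x[2] = 2
x[3] = 3

x = [1, -2, 2, 3]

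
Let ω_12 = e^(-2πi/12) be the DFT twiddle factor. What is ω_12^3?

ω_12^3 = e^(-2πi·3/12)
= cos(-2π·3/12) + i·sin(-2π·3/12)
= cos(-6π/12) + i·sin(-6π/12)

ω_12^3 = cos(-6π/12) + i·sin(-6π/12) = -1i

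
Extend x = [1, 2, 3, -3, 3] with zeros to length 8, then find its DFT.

Original 5-point DFT: [6, 2.5451-2.5757i, -3.0451+6.2941i, -3.0451-6.2941i, 2.5451+2.5757i]
Zero-padded 8-point DFT provides frequency interpolation.

DFT_8([x, 0, ...]) = [6, 1.5355-2.2929i, 1-5i, -5.5355+3.7071i, 8, -5.5355-3.7071i, 1+5i, 1.5355+2.2929i]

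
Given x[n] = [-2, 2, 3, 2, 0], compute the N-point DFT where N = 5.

X[k] = Σ(n=0 to 4) x[n] · ω_5^(nk)
where ω_5 = e^(-2πi/5)

Computing each X[k]:
X[0] = 5
X[1] = -5.4271-2.4899i
X[2] = -2.0729-0.2245i
X[3] = -2.0729+0.2245i
X[4] = -5.4271+2.4899i

X = [5, -5.4271-2.4899i, -2.0729-0.2245i, -2.0729+0.2245i, -5.4271+2.4899i]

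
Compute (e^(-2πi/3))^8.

Since ω_3^3 = 1, powers reduce modulo 3.
8 mod 3 = 2
So ω_3^8 = ω_3^2 = e^(-2πi·2/3)

ω_3^8 = ω_3^2 = -0.5000+0.8660i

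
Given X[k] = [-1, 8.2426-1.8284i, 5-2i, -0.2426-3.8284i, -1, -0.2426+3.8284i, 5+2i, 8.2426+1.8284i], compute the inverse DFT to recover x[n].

x[n] = (1/8) Σ(k=0 to 7) X[k] · e^(2πikn/8)

Computing each x[n]:
x[0] = 3
x[1] = 3
x[2] = -2
x[3] = -1
x[4] = -1
x[5] = -2
x[6] = -1
x[7] = 0

x = [3, 3, -2, -1, -1, -2, -1, 0]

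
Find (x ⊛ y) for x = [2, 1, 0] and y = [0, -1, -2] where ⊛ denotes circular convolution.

(x ⊛ y)[n] = Σ(m=0 to 2) x[m] · y[(n-m) mod 3]

Computing each output sample:
(x ⊛ y)[0] = -2
(x ⊛ y)[1] = -2
(x ⊛ y)[2] = -5

x ⊛ y = [-2, -2, -5]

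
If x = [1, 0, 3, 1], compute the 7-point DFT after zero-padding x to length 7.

Original 4-point DFT: [5, -2+1i, 3, -2-1i]
Zero-padded 7-point DFT provides frequency interpolation.

DFT_7([x, 0, ...]) = [5, -0.5685-3.3587i, -1.0794+2.0835i, 2.6479+1.3706i, 2.6479-1.3706i, -1.0794-2.0835i, -0.5685+3.3587i]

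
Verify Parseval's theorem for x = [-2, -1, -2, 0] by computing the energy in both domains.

Time domain:
Σ|x[n]|² = |-2|² + |-1|² + |-2|² + |0|² = 9.0000

Frequency domain:
(1/4)Σ|X[k]|² = (1/4)(|-5|² + |1i|² + |-3|² + |-1i|²) = (1/4)·36.0000 = 9.0000

Both sides agree, confirming Parseval's theorem.

Σ|x[n]|² = (1/N)Σ|X[k]|² = 9.0000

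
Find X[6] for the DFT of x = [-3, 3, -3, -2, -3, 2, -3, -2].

X[6] = Σ(n=0 to 7) x[n] · ω_8^(6n) where ω_8 = e^(-2πi/8)
= (-3)·ω_8^0 + (3)·ω_8^6 + (-3)·ω_8^12 + (-2)·ω_8^18 + (-3)·ω_8^24 + (2)·ω_8^30 + (-3)·ω_8^36 + (-2)·ω_8^42

X[6] = 9i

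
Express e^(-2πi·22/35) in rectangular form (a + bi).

ω_35^22 = e^(-2πi·22/35)
= cos(-2π·22/35) + i·sin(-2π·22/35)
= cos(-44π/35) + i·sin(-44π/35)

ω_35^22 = cos(-44π/35) + i·sin(-44π/35) = -0.6911+0.7228i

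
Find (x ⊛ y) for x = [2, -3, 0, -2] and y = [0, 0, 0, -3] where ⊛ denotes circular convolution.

(x ⊛ y)[n] = Σ(m=0 to 3) x[m] · y[(n-m) mod 4]

Computing each output sample:
(x ⊛ y)[0] = 9
(x ⊛ y)[1] = 0
(x ⊛ y)[2] = 6
(x ⊛ y)[3] = -6

x ⊛ y = [9, 0, 6, -6]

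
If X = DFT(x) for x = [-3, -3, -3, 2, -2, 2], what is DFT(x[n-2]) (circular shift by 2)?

Time shift by 2: X_shifted[k] = ω_6^(2k) · X[k]
Shifted x = [-2, 2, -3, -3, -3, 2]

DFT(x[n-2]) = [-7, 6, -4, -9, -4, 6]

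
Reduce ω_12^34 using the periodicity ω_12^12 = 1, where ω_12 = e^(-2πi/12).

Since ω_12^12 = 1, powers reduce modulo 12.
34 mod 12 = 10
So ω_12^34 = ω_12^10 = e^(-2πi·10/12)

ω_12^34 = ω_12^10 = 0.5000+0.8660i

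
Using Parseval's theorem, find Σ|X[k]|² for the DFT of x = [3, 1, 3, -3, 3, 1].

Parseval: Σ|x[n]|² = (1/N)Σ|X[k]|², so Σ|X[k]|² = N·Σ|x[n]|² = 6·38.0000

Σ|X[k]|² = N·Σ|x[n]|² = 6·38.0000 = 228.0000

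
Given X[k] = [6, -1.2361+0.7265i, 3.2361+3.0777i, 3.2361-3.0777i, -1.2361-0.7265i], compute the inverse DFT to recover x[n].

x[n] = (1/5) Σ(k=0 to 4) X[k] · e^(2πikn/5)

Computing each x[n]:
x[0] = 2
x[1] = -1
x[2] = 3
x[3] = 1
x[4] = 1

x = [2, -1, 3, 1, 1]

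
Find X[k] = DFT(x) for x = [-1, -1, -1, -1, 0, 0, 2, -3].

X[k] = Σ(n=0 to 7) x[n] · ω_8^(nk)
where ω_8 = e^(-2πi/8)

Computing each X[k]:
X[0] = -5
X[1] = -3.1213+2.2929i
X[2] = -2-3i
X[3] = 1.1213-3.7071i
X[4] = 5
X[5] = 1.1213+3.7071i
X[6] = -2+3i
X[7] = -3.1213-2.2929i

X = [-5, -3.1213+2.2929i, -2-3i, 1.1213-3.7071i, 5, 1.1213+3.7071i, -2+3i, -3.1213-2.2929i]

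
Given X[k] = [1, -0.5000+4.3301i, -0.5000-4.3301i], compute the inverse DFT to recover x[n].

x[n] = (1/3) Σ(k=0 to 2) X[k] · e^(2πikn/3)

Computing each x[n]:
x[0] = 0
x[1] = -2
x[2] = 3

x = [0, -2, 3]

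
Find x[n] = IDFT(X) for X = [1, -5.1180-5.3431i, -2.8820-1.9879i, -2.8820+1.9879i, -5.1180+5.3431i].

x[n] = (1/5) Σ(k=0 to 4) X[k] · e^(2πikn/5)

Computing each x[n]:
x[0] = -3
x[1] = 3
x[2] = 2
x[3] = 1
x[4] = -2

x = [-3, 3, 2, 1, -2]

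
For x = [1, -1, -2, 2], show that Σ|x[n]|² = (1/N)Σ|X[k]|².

Time domain:
Σ|x[n]|² = |1|² + |-1|² + |-2|² + |2|² = 10.0000

Frequency domain:
(1/4)Σ|X[k]|² = (1/4)(|0|² + |3+3i|² + |-2|² + |3-3i|²) = (1/4)·40.0000 = 10.0000

Both sides agree, confirming Parseval's theorem.

Σ|x[n]|² = (1/N)Σ|X[k]|² = 10.0000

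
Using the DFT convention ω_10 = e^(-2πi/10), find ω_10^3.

ω_10^3 = e^(-2πi·3/10)
= cos(-2π·3/10) + i·sin(-2π·3/10)
= cos(-6π/10) + i·sin(-6π/10)

ω_10^3 = cos(-6π/10) + i·sin(-6π/10) = -0.3090-0.9511i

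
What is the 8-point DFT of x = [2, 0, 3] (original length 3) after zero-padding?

Original 3-point DFT: [5, 0.5000+2.5981i, 0.5000-2.5981i]
Zero-padded 8-point DFT provides frequency interpolation.

DFT_8([x, 0, ...]) = [5, 2-3i, -1, 2+3i, 5, 2-3i, -1, 2+3i]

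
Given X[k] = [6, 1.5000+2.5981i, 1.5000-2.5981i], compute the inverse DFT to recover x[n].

x[n] = (1/3) Σ(k=0 to 2) X[k] · e^(2πikn/3)

Computing each x[n]:
x[0] = 3
x[1] = 0
x[2] = 3

x = [3, 0, 3]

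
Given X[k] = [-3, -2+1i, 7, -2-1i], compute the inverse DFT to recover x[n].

x[n] = (1/4) Σ(k=0 to 3) X[k] · e^(2πikn/4)

Computing each x[n]:
x[0] = 0
x[1] = -3
x[2] = 2
x[3] = -2

x = [0, -3, 2, -2]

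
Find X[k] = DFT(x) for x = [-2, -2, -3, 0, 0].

X[k] = Σ(n=0 to 4) x[n] · ω_5^(nk)
where ω_5 = e^(-2πi/5)

Computing each X[k]:
X[0] = -7
X[1] = -0.1910+3.6655i
X[2] = -1.3090-1.6776i
X[3] = -1.3090+1.6776i
X[4] = -0.1910-3.6655i

X = [-7, -0.1910+3.6655i, -1.3090-1.6776i, -1.3090+1.6776i, -0.1910-3.6655i]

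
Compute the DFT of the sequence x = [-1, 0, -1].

X[k] = Σ(n=0 to 2) x[n] · ω_3^(nk)
where ω_3 = e^(-2πi/3)

Computing each X[k]:
X[0] = -2
X[1] = -0.5000-0.8660i
X[2] = -0.5000+0.8660i

X = [-2, -0.5000-0.8660i, -0.5000+0.8660i]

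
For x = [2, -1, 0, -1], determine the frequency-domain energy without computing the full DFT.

Parseval: Σ|x[n]|² = (1/N)Σ|X[k]|², so Σ|X[k]|² = N·Σ|x[n]|² = 4·6.0000

Σ|X[k]|² = N·Σ|x[n]|² = 4·6.0000 = 24.0000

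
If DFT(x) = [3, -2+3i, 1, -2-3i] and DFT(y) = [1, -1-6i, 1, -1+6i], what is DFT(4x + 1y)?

By linearity: DFT(4x + 1y) = 4·DFT(x) + 1·DFT(y)
= 4·[3, -2+3i, 1, -2-3i] + 1·[1, -1-6i, 1, -1+6i]

Computing element-wise:
Z[0] = 4·(3) + 1·(1) = 13
Z[1] = 4·(-2+3i) + 1·(-1-6i) = -9+6i
Z[2] = 4·(1) + 1·(1) = 5
Z[3] = 4·(-2-3i) + 1·(-1+6i) = -9-6i

DFT(4x + 1y) = 4·X + 1·Y = [13, -9+6i, 5, -9-6i]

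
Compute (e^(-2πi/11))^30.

Since ω_11^11 = 1, powers reduce modulo 11.
30 mod 11 = 8
So ω_11^30 = ω_11^8 = e^(-2πi·8/11)

ω_11^30 = ω_11^8 = -0.1423+0.9898i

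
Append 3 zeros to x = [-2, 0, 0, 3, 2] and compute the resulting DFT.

Original 5-point DFT: [3, -3.8090+3.6655i, -2.6910-1.6776i, -2.6910+1.6776i, -3.8090-3.6655i]
Zero-padded 8-point DFT provides frequency interpolation.

DFT_8([x, 0, ...]) = [3, -6.1213-2.1213i, 3i, -1.8787-2.1213i, -3, -1.8787+2.1213i, -3i, -6.1213+2.1213i]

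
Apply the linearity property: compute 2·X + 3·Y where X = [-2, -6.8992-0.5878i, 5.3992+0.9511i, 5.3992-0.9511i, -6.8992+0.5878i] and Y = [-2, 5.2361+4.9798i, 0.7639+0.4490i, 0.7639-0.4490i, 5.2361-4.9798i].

By linearity: DFT(2x + 3y) = 2·DFT(x) + 3·DFT(y)
= 2·[-2, -6.8992-0.5878i, 5.3992+0.9511i, 5.3992-0.9511i, -6.8992+0.5878i] + 3·[-2, 5.2361+4.9798i, 0.7639+0.4490i, 0.7639-0.4490i, 5.2361-4.9798i]

Computing element-wise:
Z[0] = 2·(-2) + 3·(-2) = -10
Z[1] = 2·(-6.8992-0.5878i) + 3·(5.2361+4.9798i) = 1.9099+13.7638i
Z[2] = 2·(5.3992+0.9511i) + 3·(0.7639+0.4490i) = 13.0901+3.2492i
Z[3] = 2·(5.3992-0.9511i) + 3·(0.7639-0.4490i) = 13.0901-3.2492i
Z[4] = 2·(-6.8992+0.5878i) + 3·(5.2361-4.9798i) = 1.9099-13.7638i

DFT(2x + 3y) = 2·X + 3·Y = [-10, 1.9099+13.7638i, 13.0901+3.2492i, 13.0901-3.2492i, 1.9099-13.7638i]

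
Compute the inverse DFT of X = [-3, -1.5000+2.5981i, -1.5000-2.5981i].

x[n] = (1/3) Σ(k=0 to 2) X[k] · e^(2πikn/3)

Computing each x[n]:
x[0] = -2
x[1] = -2
x[2] = 1

x = [-2, -2, 1]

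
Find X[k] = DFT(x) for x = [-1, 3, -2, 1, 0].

X[k] = Σ(n=0 to 4) x[n] · ω_5^(nk)
where ω_5 = e^(-2πi/5)

Computing each X[k]:
X[0] = 1
X[1] = 0.7361-1.0898i
X[2] = -3.7361-4.6165i
X[3] = -3.7361+4.6165i
X[4] = 0.7361+1.0898i

X = [1, 0.7361-1.0898i, -3.7361-4.6165i, -3.7361+4.6165i, 0.7361+1.0898i]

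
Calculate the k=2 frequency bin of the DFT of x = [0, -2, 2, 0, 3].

X[2] = Σ(n=0 to 4) x[n] · ω_5^(2n) where ω_5 = e^(-2πi/5)
= (0)·ω_5^0 + (-2)·ω_5^2 + (2)·ω_5^4 + (0)·ω_5^6 + (3)·ω_5^8

X[2] = -0.1910+4.8410i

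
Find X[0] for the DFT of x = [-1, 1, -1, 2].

X[0] = Σ(n=0 to 3) x[n] · ω_4^0 = Σ x[n]
= (-1) + (1) + (-1) + (2)

X[0] = 1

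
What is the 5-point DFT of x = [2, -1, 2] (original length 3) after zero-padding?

Original 3-point DFT: [3, 1.5000+2.5981i, 1.5000-2.5981i]
Zero-padded 5-point DFT provides frequency interpolation.

DFT_5([x, 0, ...]) = [3, 0.0729-0.2245i, 3.4271+2.4899i, 3.4271-2.4899i, 0.0729+0.2245i]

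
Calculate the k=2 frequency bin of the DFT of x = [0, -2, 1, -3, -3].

X[2] = Σ(n=0 to 4) x[n] · ω_5^(2n) where ω_5 = e^(-2πi/5)
= (0)·ω_5^0 + (-2)·ω_5^2 + (1)·ω_5^4 + (-3)·ω_5^6 + (-3)·ω_5^8

X[2] = 3.4271+3.2164i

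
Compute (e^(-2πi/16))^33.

Since ω_16^16 = 1, powers reduce modulo 16.
33 mod 16 = 1
So ω_16^33 = ω_16^1 = e^(-2πi·1/16)

ω_16^33 = ω_16^1 = 0.9239-0.3827i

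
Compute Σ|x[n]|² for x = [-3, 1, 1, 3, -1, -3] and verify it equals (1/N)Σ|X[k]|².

Time domain:
Σ|x[n]|² = |-3|² + |1|² + |1|² + |3|² + |-1|² + |-3|² = 30.0000

Frequency domain:
(1/6)Σ|X[k]|² = (1/6)(|-2|² + |-7.0000-5.1962i|² + |1.0000-1.7321i|² + |-4|² + |1.0000+1.7321i|² + |-7.0000+5.1962i|²) = (1/6)·180.0000 = 30.0000

Both sides agree, confirming Parseval's theorem.

Σ|x[n]|² = (1/N)Σ|X[k]|² = 30.0000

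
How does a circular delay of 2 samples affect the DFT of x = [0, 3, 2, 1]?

Time shift by 2: X_shifted[k] = ω_4^(2k) · X[k]
Shifted x = [2, 1, 0, 3]

DFT(x[n-2]) = [6, 2+2i, -2, 2-2i]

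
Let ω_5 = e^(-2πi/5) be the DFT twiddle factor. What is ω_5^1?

ω_5^1 = e^(-2πi·1/5)
= cos(-2π·1/5) + i·sin(-2π·1/5)
= cos(-2π/5) + i·sin(-2π/5)

ω_5^1 = cos(-2π/5) + i·sin(-2π/5) = 0.3090-0.9511i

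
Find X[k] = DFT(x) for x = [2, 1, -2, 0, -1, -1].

X[k] = Σ(n=0 to 5) x[n] · ω_6^(nk)
where ω_6 = e^(-2πi/6)

Computing each X[k]:
X[0] = -1
X[1] = 3.5000-0.8660i
X[2] = 3.5000-2.5981i
X[3] = -1
X[4] = 3.5000+2.5981i
X[5] = 3.5000+0.8660i

X = [-1, 3.5000-0.8660i, 3.5000-2.5981i, -1, 3.5000+2.5981i, 3.5000+0.8660i]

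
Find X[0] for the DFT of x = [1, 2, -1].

X[0] = Σ(n=0 to 2) x[n] · ω_3^0 = Σ x[n]
= (1) + (2) + (-1)

X[0] = 2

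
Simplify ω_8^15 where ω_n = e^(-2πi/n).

Since ω_8^8 = 1, powers reduce modulo 8.
15 mod 8 = 7
So ω_8^15 = ω_8^7 = e^(-2πi·7/8)

ω_8^15 = ω_8^7 = 0.7071+0.7071i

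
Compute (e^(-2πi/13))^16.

Since ω_13^13 = 1, powers reduce modulo 13.
16 mod 13 = 3
So ω_13^16 = ω_13^3 = e^(-2πi·3/13)

ω_13^16 = ω_13^3 = 0.1205-0.9927i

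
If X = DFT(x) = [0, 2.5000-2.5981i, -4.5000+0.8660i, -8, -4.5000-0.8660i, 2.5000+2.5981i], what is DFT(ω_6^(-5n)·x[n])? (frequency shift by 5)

Modulation property: DFT(ω_6^(-5n)·x[n]) = X[(k-5) mod 6], so circularly shift X by 5 positions.

X[k-5] = [2.5000-2.5981i, -4.5000+0.8660i, -8, -4.5000-0.8660i, 2.5000+2.5981i, 0]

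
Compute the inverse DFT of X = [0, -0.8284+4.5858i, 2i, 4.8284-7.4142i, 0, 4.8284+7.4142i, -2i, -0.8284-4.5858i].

x[n] = (1/8) Σ(k=0 to 7) X[k] · e^(2πikn/8)

Computing each x[n]:
x[0] = 1
x[1] = -1
x[2] = -3
x[3] = 2
x[4] = -1
x[5] = 0
x[6] = 3
x[7] = -1

x = [1, -1, -3, 2, -1, 0, 3, -1]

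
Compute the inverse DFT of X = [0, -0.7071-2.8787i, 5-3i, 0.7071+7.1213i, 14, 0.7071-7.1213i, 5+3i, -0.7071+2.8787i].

x[n] = (1/8) Σ(k=0 to 7) X[k] · e^(2πikn/8)

Computing each x[n]:
x[0] = 3
x[1] = -2
x[2] = 3
x[3] = -3
x[4] = 3
x[5] = 0
x[6] = -2
x[7] = -2

x = [3, -2, 3, -3, 3, 0, -2, -2]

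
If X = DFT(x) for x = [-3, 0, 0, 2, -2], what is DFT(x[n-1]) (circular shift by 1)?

Time shift by 1: X_shifted[k] = ω_5^(1k) · X[k]
Shifted x = [-2, -3, 0, 0, 2]

DFT(x[n-1]) = [-3, -2.3090+4.7553i, -1.1910+2.9389i, -1.1910-2.9389i, -2.3090-4.7553i]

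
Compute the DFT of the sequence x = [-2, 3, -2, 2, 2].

X[k] = Σ(n=0 to 4) x[n] · ω_5^(nk)
where ω_5 = e^(-2πi/5)

Computing each X[k]:
X[0] = 3
X[1] = -0.4549+1.4001i
X[2] = -6.0451-4.3920i
X[3] = -6.0451+4.3920i
X[4] = -0.4549-1.4001i

X = [3, -0.4549+1.4001i, -6.0451-4.3920i, -6.0451+4.3920i, -0.4549-1.4001i]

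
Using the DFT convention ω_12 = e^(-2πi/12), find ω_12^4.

ω_12^4 = e^(-2πi·4/12)
= cos(-2π·4/12) + i·sin(-2π·4/12)
= cos(-8π/12) + i·sin(-8π/12)

ω_12^4 = cos(-8π/12) + i·sin(-8π/12) = -0.5000-0.8660i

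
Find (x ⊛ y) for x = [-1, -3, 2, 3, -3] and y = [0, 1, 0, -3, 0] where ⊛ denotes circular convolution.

(x ⊛ y)[n] = Σ(m=0 to 4) x[m] · y[(n-m) mod 5]

Computing each output sample:
(x ⊛ y)[0] = -9
(x ⊛ y)[1] = -10
(x ⊛ y)[2] = 6
(x ⊛ y)[3] = 5
(x ⊛ y)[4] = 12

x ⊛ y = [-9, -10, 6, 5, 12]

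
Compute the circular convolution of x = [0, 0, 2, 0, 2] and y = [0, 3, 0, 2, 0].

(x ⊛ y)[n] = Σ(m=0 to 4) x[m] · y[(n-m) mod 5]

Computing each output sample:
(x ⊛ y)[0] = 10
(x ⊛ y)[1] = 0
(x ⊛ y)[2] = 4
(x ⊛ y)[3] = 6
(x ⊛ y)[4] = 0

x ⊛ y = [10, 0, 4, 6, 0]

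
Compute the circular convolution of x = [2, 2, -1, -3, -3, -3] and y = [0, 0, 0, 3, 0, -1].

(x ⊛ y)[n] = Σ(m=0 to 5) x[m] · y[(n-m) mod 6]

Computing each output sample:
(x ⊛ y)[0] = -11
(x ⊛ y)[1] = -8
(x ⊛ y)[2] = -6
(x ⊛ y)[3] = 9
(x ⊛ y)[4] = 9
(x ⊛ y)[5] = -5

x ⊛ y = [-11, -8, -6, 9, 9, -5]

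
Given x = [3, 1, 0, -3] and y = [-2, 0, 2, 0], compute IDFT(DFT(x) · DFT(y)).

(x ⊛ y)[n] = Σ(m=0 to 3) x[m] · y[(n-m) mod 4]

Computing each output sample:
(x ⊛ y)[0] = -6
(x ⊛ y)[1] = -8
(x ⊛ y)[2] = 6
(x ⊛ y)[3] = 8

x ⊛ y = [-6, -8, 6, 8]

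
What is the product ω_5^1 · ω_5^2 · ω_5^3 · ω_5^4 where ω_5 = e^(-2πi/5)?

The primitive 5th roots of unity are ω_5^k for k coprime to 5: k ∈ {1, 2, 3, 4}
Their product equals the constant term of the cyclotomic polynomial Φ_5(x) up to sign.
For n ≥ 3, the product of all primitive nth roots of unity is 1. (For n=1 it is 1; for n=2 it is -1.)

1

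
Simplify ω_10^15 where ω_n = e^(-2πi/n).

Since ω_10^10 = 1, powers reduce modulo 10.
15 mod 10 = 5
So ω_10^15 = ω_10^5 = e^(-2πi·5/10)

ω_10^15 = ω_10^5 = -1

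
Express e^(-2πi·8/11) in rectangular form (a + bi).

ω_11^8 = e^(-2πi·8/11)
= cos(-2π·8/11) + i·sin(-2π·8/11)
= cos(-16π/11) + i·sin(-16π/11)

ω_11^8 = cos(-16π/11) + i·sin(-16π/11) = -0.1423+0.9898i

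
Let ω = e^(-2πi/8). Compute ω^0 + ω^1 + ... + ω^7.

Sum of all nth roots of unity equals 0 for n > 1 (geometric series with r ≠ 1).

0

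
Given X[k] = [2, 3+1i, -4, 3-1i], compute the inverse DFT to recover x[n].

x[n] = (1/4) Σ(k=0 to 3) X[k] · e^(2πikn/4)

Computing each x[n]:
x[0] = 1
x[1] = 1
x[2] = -2
x[3] = 2

x = [1, 1, -2, 2]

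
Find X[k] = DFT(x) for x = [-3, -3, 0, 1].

X[k] = Σ(n=0 to 3) x[n] · ω_4^(nk)
where ω_4 = e^(-2πi/4)

Computing each X[k]:
X[0] = -5
X[1] = -3+4i
X[2] = -1
X[3] = -3-4i

X = [-5, -3+4i, -1, -3-4i]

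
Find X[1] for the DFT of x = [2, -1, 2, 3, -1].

X[1] = Σ(n=0 to 4) x[n] · ω_5^(1n) where ω_5 = e^(-2πi/5)
= (2)·ω_5^0 + (-1)·ω_5^1 + (2)·ω_5^2 + (3)·ω_5^3 + (-1)·ω_5^4

X[1] = -2.6631+0.5878i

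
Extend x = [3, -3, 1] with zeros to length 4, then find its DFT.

Original 3-point DFT: [1, 4.0000+3.4641i, 4.0000-3.4641i]
Zero-padded 4-point DFT provides frequency interpolation.

DFT_4([x, 0, ...]) = [1, 2+3i, 7, 2-3i]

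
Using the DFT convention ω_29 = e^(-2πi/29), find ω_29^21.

ω_29^21 = e^(-2πi·21/29)
= cos(-2π·21/29) + i·sin(-2π·21/29)
= cos(-42π/29) + i·sin(-42π/29)

ω_29^21 = cos(-42π/29) + i·sin(-42π/29) = -0.1618+0.9868i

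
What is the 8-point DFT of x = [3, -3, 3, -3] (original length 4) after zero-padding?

Original 4-point DFT: [0, 0, 12, 0]
Zero-padded 8-point DFT provides frequency interpolation.

DFT_8([x, 0, ...]) = [0, 3.0000+1.2426i, 0, 3.0000+7.2426i, 12, 3.0000-7.2426i, 0, 3.0000-1.2426i]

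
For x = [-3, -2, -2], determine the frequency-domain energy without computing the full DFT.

Parseval: Σ|x[n]|² = (1/N)Σ|X[k]|², so Σ|X[k]|² = N·Σ|x[n]|² = 3·17.0000

Σ|X[k]|² = N·Σ|x[n]|² = 3·17.0000 = 51.0000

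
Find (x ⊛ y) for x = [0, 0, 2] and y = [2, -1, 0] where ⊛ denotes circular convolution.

(x ⊛ y)[n] = Σ(m=0 to 2) x[m] · y[(n-m) mod 3]

Computing each output sample:
(x ⊛ y)[0] = -2
(x ⊛ y)[1] = 0
(x ⊛ y)[2] = 4

x ⊛ y = [-2, 0, 4]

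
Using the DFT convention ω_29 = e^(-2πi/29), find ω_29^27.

ω_29^27 = e^(-2πi·27/29)
= cos(-2π·27/29) + i·sin(-2π·27/29)
= cos(-54π/29) + i·sin(-54π/29)

ω_29^27 = cos(-54π/29) + i·sin(-54π/29) = 0.9076+0.4199i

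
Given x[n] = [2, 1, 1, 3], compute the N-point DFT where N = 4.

X[k] = Σ(n=0 to 3) x[n] · ω_4^(nk)
where ω_4 = e^(-2πi/4)

Computing each X[k]:
X[0] = 7
X[1] = 1+2i
X[2] = -1
X[3] = 1-2i

X = [7, 1+2i, -1, 1-2i]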